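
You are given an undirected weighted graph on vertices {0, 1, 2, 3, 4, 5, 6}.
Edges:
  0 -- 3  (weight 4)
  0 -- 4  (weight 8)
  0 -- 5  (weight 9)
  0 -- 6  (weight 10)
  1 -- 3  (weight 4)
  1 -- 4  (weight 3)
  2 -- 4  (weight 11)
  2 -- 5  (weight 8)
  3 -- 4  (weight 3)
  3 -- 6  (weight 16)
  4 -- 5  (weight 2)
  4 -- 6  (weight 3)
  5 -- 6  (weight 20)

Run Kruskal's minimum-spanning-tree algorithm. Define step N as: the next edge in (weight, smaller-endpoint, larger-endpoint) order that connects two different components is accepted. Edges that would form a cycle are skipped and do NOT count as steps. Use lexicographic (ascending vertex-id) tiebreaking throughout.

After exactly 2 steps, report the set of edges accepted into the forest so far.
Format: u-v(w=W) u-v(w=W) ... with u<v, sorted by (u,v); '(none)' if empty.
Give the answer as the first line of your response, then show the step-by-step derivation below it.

1-4(w=3) 4-5(w=2)

step 1: add edge 4-5 (w=2); MST = {4-5(w=2)}
step 2: add edge 1-4 (w=3); MST = {1-4(w=3) 4-5(w=2)}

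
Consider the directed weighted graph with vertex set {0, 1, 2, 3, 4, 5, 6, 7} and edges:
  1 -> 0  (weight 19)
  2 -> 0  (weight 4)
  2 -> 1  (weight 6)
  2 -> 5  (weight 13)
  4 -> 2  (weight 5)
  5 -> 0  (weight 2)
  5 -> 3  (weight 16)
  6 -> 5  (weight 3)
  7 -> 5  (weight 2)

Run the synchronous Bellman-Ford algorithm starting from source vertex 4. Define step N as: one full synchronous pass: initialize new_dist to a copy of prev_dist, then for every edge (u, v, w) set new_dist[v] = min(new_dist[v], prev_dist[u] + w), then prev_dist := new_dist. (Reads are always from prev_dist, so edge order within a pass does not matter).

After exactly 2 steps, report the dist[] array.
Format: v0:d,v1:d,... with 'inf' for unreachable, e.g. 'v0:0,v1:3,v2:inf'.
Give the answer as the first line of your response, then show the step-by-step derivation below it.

v0:9,v1:11,v2:5,v3:inf,v4:0,v5:18,v6:inf,v7:inf

step 1: dist = v0:inf,v1:inf,v2:5,v3:inf,v4:0,v5:inf,v6:inf,v7:inf
step 2: dist = v0:9,v1:11,v2:5,v3:inf,v4:0,v5:18,v6:inf,v7:inf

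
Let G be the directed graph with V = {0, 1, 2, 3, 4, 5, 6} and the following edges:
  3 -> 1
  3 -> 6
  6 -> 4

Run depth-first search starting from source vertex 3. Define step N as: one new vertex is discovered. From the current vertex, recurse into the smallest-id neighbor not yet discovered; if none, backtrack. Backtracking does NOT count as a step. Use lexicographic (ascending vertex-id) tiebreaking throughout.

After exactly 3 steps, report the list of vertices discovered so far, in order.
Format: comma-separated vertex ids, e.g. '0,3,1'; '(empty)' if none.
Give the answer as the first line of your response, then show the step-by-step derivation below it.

3,1,6

step 1: discover 3; path=3; order=3
step 2: discover 1; path=3>1; order=3,1
step 3: discover 6; path=3>6; order=3,1,6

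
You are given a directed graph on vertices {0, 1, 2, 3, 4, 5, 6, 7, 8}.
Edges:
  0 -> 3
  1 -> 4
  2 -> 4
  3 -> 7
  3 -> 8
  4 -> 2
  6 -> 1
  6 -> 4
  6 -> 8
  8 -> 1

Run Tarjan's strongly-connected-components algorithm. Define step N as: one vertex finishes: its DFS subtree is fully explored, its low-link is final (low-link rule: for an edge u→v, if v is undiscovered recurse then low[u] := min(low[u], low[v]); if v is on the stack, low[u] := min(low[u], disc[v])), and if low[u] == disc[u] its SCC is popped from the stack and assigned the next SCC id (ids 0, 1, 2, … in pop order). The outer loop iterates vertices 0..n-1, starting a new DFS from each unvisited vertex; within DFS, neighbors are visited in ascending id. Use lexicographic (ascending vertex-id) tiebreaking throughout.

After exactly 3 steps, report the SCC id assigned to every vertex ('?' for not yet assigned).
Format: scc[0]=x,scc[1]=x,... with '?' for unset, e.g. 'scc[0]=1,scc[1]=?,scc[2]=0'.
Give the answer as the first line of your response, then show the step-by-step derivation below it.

scc[0]=?,scc[1]=?,scc[2]=1,scc[3]=?,scc[4]=1,scc[5]=?,scc[6]=?,scc[7]=0,scc[8]=?

step 1: low=(low[0]=0,low[1]=?,low[2]=?,low[3]=1,low[4]=?,low[5]=?,low[6]=?,low[7]=2,low[8]=?); scc=(scc[0]=?,scc[1]=?,scc[2]=?,scc[3]=?,scc[4]=?,scc[5]=?,scc[6]=?,scc[7]=0,scc[8]=?)
step 2: low=(low[0]=0,low[1]=4,low[2]=5,low[3]=1,low[4]=5,low[5]=?,low[6]=?,low[7]=2,low[8]=3); scc=(scc[0]=?,scc[1]=?,scc[2]=?,scc[3]=?,scc[4]=?,scc[5]=?,scc[6]=?,scc[7]=0,scc[8]=?)
step 3: low=(low[0]=0,low[1]=4,low[2]=5,low[3]=1,low[4]=5,low[5]=?,low[6]=?,low[7]=2,low[8]=3); scc=(scc[0]=?,scc[1]=?,scc[2]=1,scc[3]=?,scc[4]=1,scc[5]=?,scc[6]=?,scc[7]=0,scc[8]=?)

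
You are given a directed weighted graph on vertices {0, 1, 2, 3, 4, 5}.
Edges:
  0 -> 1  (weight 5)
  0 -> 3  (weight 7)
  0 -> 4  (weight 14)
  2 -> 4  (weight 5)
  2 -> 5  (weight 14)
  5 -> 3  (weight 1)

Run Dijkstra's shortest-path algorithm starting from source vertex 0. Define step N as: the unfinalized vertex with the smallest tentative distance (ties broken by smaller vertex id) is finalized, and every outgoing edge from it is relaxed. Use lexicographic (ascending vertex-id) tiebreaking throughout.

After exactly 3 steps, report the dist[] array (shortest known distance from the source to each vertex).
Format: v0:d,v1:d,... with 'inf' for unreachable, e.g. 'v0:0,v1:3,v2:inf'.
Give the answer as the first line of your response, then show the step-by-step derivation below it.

v0:0,v1:5,v2:inf,v3:7,v4:14,v5:inf

step 1: dist = v0:0,v1:5,v2:inf,v3:7,v4:14,v5:inf
step 2: dist = v0:0,v1:5,v2:inf,v3:7,v4:14,v5:inf
step 3: dist = v0:0,v1:5,v2:inf,v3:7,v4:14,v5:inf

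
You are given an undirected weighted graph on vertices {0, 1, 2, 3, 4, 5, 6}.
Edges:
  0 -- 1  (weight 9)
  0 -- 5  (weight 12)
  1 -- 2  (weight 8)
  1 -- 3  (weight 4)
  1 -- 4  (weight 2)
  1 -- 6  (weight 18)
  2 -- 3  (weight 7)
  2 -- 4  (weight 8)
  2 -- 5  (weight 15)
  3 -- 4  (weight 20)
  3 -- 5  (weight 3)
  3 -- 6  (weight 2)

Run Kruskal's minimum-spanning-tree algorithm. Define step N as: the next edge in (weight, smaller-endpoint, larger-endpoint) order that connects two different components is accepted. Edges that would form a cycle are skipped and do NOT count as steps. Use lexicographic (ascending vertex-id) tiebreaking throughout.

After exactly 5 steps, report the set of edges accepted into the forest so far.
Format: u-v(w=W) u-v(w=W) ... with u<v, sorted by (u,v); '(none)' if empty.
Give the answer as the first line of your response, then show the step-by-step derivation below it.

1-3(w=4) 1-4(w=2) 2-3(w=7) 3-5(w=3) 3-6(w=2)

step 1: add edge 1-4 (w=2); MST = {1-4(w=2)}
step 2: add edge 3-6 (w=2); MST = {1-4(w=2) 3-6(w=2)}
step 3: add edge 3-5 (w=3); MST = {1-4(w=2) 3-5(w=3) 3-6(w=2)}
step 4: add edge 1-3 (w=4); MST = {1-3(w=4) 1-4(w=2) 3-5(w=3) 3-6(w=2)}
step 5: add edge 2-3 (w=7); MST = {1-3(w=4) 1-4(w=2) 2-3(w=7) 3-5(w=3) 3-6(w=2)}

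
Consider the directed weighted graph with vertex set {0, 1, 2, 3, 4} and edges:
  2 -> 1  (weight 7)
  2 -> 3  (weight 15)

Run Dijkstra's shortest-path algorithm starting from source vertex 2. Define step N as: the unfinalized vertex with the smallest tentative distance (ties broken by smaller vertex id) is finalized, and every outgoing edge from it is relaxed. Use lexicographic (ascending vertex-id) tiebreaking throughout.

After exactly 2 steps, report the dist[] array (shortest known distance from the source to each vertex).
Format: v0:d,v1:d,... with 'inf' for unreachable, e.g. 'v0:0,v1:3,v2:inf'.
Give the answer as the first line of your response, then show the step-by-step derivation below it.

v0:inf,v1:7,v2:0,v3:15,v4:inf

step 1: dist = v0:inf,v1:7,v2:0,v3:15,v4:inf
step 2: dist = v0:inf,v1:7,v2:0,v3:15,v4:inf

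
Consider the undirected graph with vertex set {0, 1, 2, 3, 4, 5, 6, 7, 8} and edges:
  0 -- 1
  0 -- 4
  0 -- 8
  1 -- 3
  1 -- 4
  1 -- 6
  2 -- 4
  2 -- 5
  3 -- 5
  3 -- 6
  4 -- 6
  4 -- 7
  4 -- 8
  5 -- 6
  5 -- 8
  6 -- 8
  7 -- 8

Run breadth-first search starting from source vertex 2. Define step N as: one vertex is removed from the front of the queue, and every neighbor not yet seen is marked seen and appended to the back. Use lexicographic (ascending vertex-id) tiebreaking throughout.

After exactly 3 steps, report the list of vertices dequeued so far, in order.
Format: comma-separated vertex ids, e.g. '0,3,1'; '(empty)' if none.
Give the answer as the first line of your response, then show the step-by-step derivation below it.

2,4,5

step 1: dequeue 2; queue=[4,5]; order=2
step 2: dequeue 4; queue=[5,0,1,6,7,8]; order=2,4
step 3: dequeue 5; queue=[0,1,6,7,8,3]; order=2,4,5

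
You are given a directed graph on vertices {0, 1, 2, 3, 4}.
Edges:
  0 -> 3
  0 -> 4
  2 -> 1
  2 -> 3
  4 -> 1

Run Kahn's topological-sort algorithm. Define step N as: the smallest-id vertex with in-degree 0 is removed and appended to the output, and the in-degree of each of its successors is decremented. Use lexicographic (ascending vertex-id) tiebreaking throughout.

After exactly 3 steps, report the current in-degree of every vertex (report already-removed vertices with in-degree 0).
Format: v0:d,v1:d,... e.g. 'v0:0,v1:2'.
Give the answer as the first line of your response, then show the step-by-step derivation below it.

v0:0,v1:1,v2:0,v3:0,v4:0

step 1: output 0; order=[0]; indeg=(0,2,0,1,0)
step 2: output 2; order=[0,2]; indeg=(0,1,0,0,0)
step 3: output 3; order=[0,2,3]; indeg=(0,1,0,0,0)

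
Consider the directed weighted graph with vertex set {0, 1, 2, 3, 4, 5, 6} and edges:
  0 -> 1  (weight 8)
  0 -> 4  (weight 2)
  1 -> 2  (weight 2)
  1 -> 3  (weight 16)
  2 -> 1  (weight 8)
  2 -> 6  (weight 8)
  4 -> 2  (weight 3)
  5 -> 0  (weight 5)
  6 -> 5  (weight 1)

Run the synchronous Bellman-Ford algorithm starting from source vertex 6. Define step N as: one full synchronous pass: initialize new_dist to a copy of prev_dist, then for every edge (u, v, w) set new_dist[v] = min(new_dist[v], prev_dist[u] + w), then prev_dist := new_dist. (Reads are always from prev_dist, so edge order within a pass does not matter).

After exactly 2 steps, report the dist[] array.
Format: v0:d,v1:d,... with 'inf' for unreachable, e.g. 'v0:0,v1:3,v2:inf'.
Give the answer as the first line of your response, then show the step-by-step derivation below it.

v0:6,v1:inf,v2:inf,v3:inf,v4:inf,v5:1,v6:0

step 1: dist = v0:inf,v1:inf,v2:inf,v3:inf,v4:inf,v5:1,v6:0
step 2: dist = v0:6,v1:inf,v2:inf,v3:inf,v4:inf,v5:1,v6:0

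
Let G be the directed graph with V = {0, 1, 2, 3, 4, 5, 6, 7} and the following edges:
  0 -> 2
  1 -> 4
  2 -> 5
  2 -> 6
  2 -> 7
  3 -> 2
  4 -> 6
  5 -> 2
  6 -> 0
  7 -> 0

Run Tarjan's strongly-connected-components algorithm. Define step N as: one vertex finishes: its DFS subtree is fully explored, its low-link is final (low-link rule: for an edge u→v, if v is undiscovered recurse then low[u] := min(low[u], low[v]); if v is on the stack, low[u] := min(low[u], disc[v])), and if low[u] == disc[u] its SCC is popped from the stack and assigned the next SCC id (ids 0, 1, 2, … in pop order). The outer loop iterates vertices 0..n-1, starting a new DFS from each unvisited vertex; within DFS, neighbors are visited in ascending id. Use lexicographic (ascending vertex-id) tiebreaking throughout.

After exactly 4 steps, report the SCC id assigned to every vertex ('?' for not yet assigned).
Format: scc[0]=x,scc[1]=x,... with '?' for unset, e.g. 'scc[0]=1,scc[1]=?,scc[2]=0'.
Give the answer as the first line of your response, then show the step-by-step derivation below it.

scc[0]=?,scc[1]=?,scc[2]=?,scc[3]=?,scc[4]=?,scc[5]=?,scc[6]=?,scc[7]=?

step 1: low=(low[0]=0,low[1]=?,low[2]=1,low[3]=?,low[4]=?,low[5]=1,low[6]=?,low[7]=?); scc=(scc[0]=?,scc[1]=?,scc[2]=?,scc[3]=?,scc[4]=?,scc[5]=?,scc[6]=?,scc[7]=?)
step 2: low=(low[0]=0,low[1]=?,low[2]=1,low[3]=?,low[4]=?,low[5]=1,low[6]=0,low[7]=?); scc=(scc[0]=?,scc[1]=?,scc[2]=?,scc[3]=?,scc[4]=?,scc[5]=?,scc[6]=?,scc[7]=?)
step 3: low=(low[0]=0,low[1]=?,low[2]=0,low[3]=?,low[4]=?,low[5]=1,low[6]=0,low[7]=0); scc=(scc[0]=?,scc[1]=?,scc[2]=?,scc[3]=?,scc[4]=?,scc[5]=?,scc[6]=?,scc[7]=?)
step 4: low=(low[0]=0,low[1]=?,low[2]=0,low[3]=?,low[4]=?,low[5]=1,low[6]=0,low[7]=0); scc=(scc[0]=?,scc[1]=?,scc[2]=?,scc[3]=?,scc[4]=?,scc[5]=?,scc[6]=?,scc[7]=?)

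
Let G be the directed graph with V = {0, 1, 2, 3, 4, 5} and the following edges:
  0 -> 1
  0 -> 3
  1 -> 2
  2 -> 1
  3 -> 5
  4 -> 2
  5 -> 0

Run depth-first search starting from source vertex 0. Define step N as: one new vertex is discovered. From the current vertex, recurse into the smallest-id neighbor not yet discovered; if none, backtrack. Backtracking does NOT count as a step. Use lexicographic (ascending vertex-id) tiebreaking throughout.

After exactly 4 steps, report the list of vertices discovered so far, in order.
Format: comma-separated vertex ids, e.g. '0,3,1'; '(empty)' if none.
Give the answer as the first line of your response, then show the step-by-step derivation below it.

0,1,2,3

step 1: discover 0; path=0; order=0
step 2: discover 1; path=0>1; order=0,1
step 3: discover 2; path=0>1>2; order=0,1,2
step 4: discover 3; path=0>3; order=0,1,2,3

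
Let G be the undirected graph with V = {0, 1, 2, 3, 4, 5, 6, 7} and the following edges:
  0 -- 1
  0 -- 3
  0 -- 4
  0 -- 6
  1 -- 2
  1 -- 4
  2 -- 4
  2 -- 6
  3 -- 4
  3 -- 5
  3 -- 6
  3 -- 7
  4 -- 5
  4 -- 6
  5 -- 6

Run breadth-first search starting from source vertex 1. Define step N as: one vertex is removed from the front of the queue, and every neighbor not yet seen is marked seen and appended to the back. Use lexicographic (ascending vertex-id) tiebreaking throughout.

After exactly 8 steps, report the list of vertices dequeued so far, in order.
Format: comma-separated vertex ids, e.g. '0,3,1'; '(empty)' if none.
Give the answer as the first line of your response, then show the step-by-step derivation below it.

1,0,2,4,3,6,5,7

step 1: dequeue 1; queue=[0,2,4]; order=1
step 2: dequeue 0; queue=[2,4,3,6]; order=1,0
step 3: dequeue 2; queue=[4,3,6]; order=1,0,2
step 4: dequeue 4; queue=[3,6,5]; order=1,0,2,4
step 5: dequeue 3; queue=[6,5,7]; order=1,0,2,4,3
step 6: dequeue 6; queue=[5,7]; order=1,0,2,4,3,6
step 7: dequeue 5; queue=[7]; order=1,0,2,4,3,6,5
step 8: dequeue 7; queue=[(empty)]; order=1,0,2,4,3,6,5,7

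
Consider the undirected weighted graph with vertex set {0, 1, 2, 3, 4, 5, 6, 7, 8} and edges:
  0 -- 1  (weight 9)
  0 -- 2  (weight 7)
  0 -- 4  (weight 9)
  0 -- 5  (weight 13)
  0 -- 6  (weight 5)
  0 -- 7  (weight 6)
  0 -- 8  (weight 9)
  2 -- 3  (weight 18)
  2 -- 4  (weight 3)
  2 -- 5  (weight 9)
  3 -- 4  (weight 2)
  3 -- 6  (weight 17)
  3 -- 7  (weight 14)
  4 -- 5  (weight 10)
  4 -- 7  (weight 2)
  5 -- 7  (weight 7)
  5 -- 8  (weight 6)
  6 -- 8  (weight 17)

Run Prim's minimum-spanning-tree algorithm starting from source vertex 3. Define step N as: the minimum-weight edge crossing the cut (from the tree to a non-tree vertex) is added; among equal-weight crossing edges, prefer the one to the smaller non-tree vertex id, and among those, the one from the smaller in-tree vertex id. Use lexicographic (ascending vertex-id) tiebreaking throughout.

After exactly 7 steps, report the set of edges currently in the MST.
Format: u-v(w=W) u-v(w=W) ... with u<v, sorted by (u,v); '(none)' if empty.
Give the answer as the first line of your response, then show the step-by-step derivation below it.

0-6(w=5) 0-7(w=6) 2-4(w=3) 3-4(w=2) 4-7(w=2) 5-7(w=7) 5-8(w=6)

step 1: add edge 3-4 (w=2); MST = {3-4(w=2)}
step 2: add edge 4-7 (w=2); MST = {3-4(w=2) 4-7(w=2)}
step 3: add edge 2-4 (w=3); MST = {2-4(w=3) 3-4(w=2) 4-7(w=2)}
step 4: add edge 0-7 (w=6); MST = {0-7(w=6) 2-4(w=3) 3-4(w=2) 4-7(w=2)}
step 5: add edge 0-6 (w=5); MST = {0-6(w=5) 0-7(w=6) 2-4(w=3) 3-4(w=2) 4-7(w=2)}
step 6: add edge 5-7 (w=7); MST = {0-6(w=5) 0-7(w=6) 2-4(w=3) 3-4(w=2) 4-7(w=2) 5-7(w=7)}
step 7: add edge 5-8 (w=6); MST = {0-6(w=5) 0-7(w=6) 2-4(w=3) 3-4(w=2) 4-7(w=2) 5-7(w=7) 5-8(w=6)}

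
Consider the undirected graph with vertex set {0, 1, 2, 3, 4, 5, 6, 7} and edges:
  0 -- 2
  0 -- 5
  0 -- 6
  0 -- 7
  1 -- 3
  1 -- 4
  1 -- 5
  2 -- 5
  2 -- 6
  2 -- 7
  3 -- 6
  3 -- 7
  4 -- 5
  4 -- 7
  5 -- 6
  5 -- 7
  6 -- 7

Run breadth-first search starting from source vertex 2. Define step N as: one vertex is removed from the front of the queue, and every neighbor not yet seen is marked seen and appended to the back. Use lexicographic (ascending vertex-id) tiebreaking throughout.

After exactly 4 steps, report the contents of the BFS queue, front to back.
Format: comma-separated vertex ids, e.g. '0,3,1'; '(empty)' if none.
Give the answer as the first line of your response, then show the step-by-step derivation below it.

7,1,4,3

step 1: dequeue 2; queue=[0,5,6,7]; order=2
step 2: dequeue 0; queue=[5,6,7]; order=2,0
step 3: dequeue 5; queue=[6,7,1,4]; order=2,0,5
step 4: dequeue 6; queue=[7,1,4,3]; order=2,0,5,6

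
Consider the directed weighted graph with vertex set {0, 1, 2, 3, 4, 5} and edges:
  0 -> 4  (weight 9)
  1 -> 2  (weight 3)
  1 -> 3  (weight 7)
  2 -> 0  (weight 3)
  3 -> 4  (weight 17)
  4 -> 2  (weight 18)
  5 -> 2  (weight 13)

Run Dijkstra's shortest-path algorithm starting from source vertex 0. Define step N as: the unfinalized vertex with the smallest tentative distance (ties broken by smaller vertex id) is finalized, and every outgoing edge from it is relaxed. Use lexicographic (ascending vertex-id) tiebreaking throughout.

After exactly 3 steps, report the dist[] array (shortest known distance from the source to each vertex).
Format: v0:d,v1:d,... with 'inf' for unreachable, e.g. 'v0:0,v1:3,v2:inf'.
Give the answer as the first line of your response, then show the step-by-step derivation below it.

v0:0,v1:inf,v2:27,v3:inf,v4:9,v5:inf

step 1: dist = v0:0,v1:inf,v2:inf,v3:inf,v4:9,v5:inf
step 2: dist = v0:0,v1:inf,v2:27,v3:inf,v4:9,v5:inf
step 3: dist = v0:0,v1:inf,v2:27,v3:inf,v4:9,v5:inf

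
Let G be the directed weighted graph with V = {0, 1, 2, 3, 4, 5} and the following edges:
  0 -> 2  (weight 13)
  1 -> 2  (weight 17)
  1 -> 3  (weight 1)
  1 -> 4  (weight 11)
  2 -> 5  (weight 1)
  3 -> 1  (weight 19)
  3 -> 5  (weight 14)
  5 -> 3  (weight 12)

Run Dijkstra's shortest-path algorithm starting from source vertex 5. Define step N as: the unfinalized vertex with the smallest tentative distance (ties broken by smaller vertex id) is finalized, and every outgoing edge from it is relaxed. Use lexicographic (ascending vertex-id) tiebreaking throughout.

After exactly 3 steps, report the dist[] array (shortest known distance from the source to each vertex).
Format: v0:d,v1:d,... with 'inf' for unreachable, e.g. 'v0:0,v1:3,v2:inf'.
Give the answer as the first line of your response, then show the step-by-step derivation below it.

v0:inf,v1:31,v2:48,v3:12,v4:42,v5:0

step 1: dist = v0:inf,v1:inf,v2:inf,v3:12,v4:inf,v5:0
step 2: dist = v0:inf,v1:31,v2:inf,v3:12,v4:inf,v5:0
step 3: dist = v0:inf,v1:31,v2:48,v3:12,v4:42,v5:0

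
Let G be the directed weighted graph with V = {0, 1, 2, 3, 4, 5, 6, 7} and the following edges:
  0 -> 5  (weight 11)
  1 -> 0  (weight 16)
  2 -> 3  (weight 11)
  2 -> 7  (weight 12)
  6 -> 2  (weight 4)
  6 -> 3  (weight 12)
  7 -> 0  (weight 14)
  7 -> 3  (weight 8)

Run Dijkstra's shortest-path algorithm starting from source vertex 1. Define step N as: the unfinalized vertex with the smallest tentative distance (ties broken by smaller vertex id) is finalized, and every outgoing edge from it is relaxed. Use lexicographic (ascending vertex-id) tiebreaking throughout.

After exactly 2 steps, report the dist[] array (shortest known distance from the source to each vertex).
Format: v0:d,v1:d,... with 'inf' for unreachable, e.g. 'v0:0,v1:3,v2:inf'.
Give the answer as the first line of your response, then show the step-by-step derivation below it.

v0:16,v1:0,v2:inf,v3:inf,v4:inf,v5:27,v6:inf,v7:inf

step 1: dist = v0:16,v1:0,v2:inf,v3:inf,v4:inf,v5:inf,v6:inf,v7:inf
step 2: dist = v0:16,v1:0,v2:inf,v3:inf,v4:inf,v5:27,v6:inf,v7:inf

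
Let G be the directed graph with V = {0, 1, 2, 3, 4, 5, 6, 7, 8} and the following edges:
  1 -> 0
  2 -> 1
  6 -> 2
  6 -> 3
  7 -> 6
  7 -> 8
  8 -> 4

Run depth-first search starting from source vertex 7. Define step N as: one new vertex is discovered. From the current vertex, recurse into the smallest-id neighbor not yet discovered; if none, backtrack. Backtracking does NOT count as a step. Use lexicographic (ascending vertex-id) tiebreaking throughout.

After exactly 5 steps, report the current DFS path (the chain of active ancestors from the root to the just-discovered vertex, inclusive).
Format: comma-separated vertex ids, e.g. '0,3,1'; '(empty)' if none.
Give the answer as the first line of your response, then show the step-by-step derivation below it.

7,6,2,1,0

step 1: discover 7; path=7; order=7
step 2: discover 6; path=7>6; order=7,6
step 3: discover 2; path=7>6>2; order=7,6,2
step 4: discover 1; path=7>6>2>1; order=7,6,2,1
step 5: discover 0; path=7>6>2>1>0; order=7,6,2,1,0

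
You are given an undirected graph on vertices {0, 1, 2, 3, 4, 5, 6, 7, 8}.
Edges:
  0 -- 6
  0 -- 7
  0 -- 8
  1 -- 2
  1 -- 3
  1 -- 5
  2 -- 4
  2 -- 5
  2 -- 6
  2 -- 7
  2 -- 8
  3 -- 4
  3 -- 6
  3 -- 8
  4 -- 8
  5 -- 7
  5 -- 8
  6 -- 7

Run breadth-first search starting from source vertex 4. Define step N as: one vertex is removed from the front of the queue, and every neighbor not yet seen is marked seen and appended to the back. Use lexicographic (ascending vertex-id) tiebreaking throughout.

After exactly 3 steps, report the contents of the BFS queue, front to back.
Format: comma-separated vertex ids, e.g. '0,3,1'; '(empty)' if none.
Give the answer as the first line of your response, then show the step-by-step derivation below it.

8,1,5,6,7

step 1: dequeue 4; queue=[2,3,8]; order=4
step 2: dequeue 2; queue=[3,8,1,5,6,7]; order=4,2
step 3: dequeue 3; queue=[8,1,5,6,7]; order=4,2,3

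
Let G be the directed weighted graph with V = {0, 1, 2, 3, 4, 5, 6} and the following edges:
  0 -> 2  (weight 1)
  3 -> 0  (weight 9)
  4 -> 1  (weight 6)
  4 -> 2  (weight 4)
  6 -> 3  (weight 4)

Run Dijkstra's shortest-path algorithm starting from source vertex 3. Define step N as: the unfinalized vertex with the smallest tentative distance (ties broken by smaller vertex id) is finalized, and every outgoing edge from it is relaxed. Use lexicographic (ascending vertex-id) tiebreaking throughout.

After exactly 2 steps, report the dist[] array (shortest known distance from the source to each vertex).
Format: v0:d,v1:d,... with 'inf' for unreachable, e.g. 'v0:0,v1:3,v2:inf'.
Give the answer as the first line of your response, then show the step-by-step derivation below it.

v0:9,v1:inf,v2:10,v3:0,v4:inf,v5:inf,v6:inf

step 1: dist = v0:9,v1:inf,v2:inf,v3:0,v4:inf,v5:inf,v6:inf
step 2: dist = v0:9,v1:inf,v2:10,v3:0,v4:inf,v5:inf,v6:inf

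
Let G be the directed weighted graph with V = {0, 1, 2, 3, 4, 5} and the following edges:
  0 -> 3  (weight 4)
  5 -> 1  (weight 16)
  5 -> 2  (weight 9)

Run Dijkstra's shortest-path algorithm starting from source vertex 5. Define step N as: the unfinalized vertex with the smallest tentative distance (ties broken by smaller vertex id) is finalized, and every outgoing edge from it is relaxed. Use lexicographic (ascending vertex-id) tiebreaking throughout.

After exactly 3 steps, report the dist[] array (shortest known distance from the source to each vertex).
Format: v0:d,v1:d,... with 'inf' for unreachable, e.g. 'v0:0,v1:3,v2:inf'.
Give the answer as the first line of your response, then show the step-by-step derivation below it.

v0:inf,v1:16,v2:9,v3:inf,v4:inf,v5:0

step 1: dist = v0:inf,v1:16,v2:9,v3:inf,v4:inf,v5:0
step 2: dist = v0:inf,v1:16,v2:9,v3:inf,v4:inf,v5:0
step 3: dist = v0:inf,v1:16,v2:9,v3:inf,v4:inf,v5:0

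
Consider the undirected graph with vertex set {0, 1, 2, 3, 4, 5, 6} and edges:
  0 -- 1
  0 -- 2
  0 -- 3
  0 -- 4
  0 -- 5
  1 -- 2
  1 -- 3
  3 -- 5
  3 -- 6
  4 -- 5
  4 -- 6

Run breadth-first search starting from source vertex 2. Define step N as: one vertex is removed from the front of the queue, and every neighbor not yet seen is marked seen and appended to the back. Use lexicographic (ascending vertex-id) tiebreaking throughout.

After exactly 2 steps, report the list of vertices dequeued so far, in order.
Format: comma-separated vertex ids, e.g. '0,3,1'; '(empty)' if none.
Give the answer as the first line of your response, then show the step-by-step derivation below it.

2,0

step 1: dequeue 2; queue=[0,1]; order=2
step 2: dequeue 0; queue=[1,3,4,5]; order=2,0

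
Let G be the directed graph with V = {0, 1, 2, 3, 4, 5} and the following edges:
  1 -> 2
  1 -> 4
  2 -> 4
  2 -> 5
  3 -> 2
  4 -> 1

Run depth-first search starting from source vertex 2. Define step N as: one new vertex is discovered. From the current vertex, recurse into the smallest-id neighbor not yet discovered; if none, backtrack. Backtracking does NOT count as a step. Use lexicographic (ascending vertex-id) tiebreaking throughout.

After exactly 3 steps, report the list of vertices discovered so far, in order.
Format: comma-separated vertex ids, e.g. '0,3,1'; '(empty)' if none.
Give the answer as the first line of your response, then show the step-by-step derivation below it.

2,4,1

step 1: discover 2; path=2; order=2
step 2: discover 4; path=2>4; order=2,4
step 3: discover 1; path=2>4>1; order=2,4,1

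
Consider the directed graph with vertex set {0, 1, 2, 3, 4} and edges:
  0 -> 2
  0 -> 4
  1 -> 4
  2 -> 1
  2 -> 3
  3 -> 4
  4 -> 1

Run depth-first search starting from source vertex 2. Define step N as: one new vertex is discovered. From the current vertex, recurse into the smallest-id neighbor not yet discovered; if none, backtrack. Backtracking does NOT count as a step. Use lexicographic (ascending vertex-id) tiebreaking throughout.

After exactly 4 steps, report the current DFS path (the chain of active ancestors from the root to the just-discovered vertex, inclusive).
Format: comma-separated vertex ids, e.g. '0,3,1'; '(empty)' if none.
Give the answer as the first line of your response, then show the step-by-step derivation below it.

2,3

step 1: discover 2; path=2; order=2
step 2: discover 1; path=2>1; order=2,1
step 3: discover 4; path=2>1>4; order=2,1,4
step 4: discover 3; path=2>3; order=2,1,4,3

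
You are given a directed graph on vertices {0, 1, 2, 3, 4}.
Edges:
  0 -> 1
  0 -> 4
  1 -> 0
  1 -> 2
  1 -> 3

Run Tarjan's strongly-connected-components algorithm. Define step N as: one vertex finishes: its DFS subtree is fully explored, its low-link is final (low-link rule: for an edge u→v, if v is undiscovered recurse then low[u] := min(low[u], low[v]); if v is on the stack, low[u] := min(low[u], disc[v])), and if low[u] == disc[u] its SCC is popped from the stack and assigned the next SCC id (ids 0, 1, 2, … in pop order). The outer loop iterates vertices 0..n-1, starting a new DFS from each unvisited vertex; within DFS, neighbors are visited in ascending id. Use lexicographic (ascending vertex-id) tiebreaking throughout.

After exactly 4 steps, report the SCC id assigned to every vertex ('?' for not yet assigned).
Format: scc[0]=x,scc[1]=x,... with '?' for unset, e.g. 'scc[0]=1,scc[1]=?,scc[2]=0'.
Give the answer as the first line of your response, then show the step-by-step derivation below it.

scc[0]=?,scc[1]=?,scc[2]=0,scc[3]=1,scc[4]=2

step 1: low=(low[0]=0,low[1]=0,low[2]=2,low[3]=?,low[4]=?); scc=(scc[0]=?,scc[1]=?,scc[2]=0,scc[3]=?,scc[4]=?)
step 2: low=(low[0]=0,low[1]=0,low[2]=2,low[3]=3,low[4]=?); scc=(scc[0]=?,scc[1]=?,scc[2]=0,scc[3]=1,scc[4]=?)
step 3: low=(low[0]=0,low[1]=0,low[2]=2,low[3]=3,low[4]=?); scc=(scc[0]=?,scc[1]=?,scc[2]=0,scc[3]=1,scc[4]=?)
step 4: low=(low[0]=0,low[1]=0,low[2]=2,low[3]=3,low[4]=4); scc=(scc[0]=?,scc[1]=?,scc[2]=0,scc[3]=1,scc[4]=2)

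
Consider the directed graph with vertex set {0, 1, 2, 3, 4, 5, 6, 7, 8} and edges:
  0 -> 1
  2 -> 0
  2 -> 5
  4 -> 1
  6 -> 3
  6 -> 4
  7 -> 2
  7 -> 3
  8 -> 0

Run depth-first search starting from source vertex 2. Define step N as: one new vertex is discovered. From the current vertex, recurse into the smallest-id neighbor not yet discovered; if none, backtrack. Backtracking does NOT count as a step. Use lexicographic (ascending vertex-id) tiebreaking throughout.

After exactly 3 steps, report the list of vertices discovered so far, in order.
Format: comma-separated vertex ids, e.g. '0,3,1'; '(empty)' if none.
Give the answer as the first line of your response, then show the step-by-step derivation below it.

2,0,1

step 1: discover 2; path=2; order=2
step 2: discover 0; path=2>0; order=2,0
step 3: discover 1; path=2>0>1; order=2,0,1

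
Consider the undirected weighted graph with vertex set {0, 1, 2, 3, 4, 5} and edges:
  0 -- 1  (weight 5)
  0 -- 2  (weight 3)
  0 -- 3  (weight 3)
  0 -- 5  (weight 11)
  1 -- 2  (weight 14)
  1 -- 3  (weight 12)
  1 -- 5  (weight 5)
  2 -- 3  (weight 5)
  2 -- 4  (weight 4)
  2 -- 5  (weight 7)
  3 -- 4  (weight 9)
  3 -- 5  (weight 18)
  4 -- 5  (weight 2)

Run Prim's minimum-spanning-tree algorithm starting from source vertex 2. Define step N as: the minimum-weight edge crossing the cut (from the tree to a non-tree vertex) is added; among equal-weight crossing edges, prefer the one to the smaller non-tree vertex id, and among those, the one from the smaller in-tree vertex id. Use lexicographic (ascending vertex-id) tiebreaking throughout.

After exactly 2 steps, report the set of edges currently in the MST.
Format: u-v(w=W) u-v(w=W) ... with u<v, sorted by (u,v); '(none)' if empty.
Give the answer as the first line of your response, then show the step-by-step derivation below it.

0-2(w=3) 0-3(w=3)

step 1: add edge 0-2 (w=3); MST = {0-2(w=3)}
step 2: add edge 0-3 (w=3); MST = {0-2(w=3) 0-3(w=3)}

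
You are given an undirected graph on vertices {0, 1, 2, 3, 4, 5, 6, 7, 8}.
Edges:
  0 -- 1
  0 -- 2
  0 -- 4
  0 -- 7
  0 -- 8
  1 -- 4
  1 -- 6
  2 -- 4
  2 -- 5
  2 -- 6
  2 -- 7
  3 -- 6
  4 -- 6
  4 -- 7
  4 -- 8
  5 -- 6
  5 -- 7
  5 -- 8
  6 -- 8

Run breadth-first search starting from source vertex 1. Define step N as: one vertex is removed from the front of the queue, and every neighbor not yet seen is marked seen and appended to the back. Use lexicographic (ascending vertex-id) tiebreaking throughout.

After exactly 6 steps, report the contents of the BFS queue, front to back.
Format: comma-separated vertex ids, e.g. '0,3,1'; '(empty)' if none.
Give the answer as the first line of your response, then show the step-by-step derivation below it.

8,3,5

step 1: dequeue 1; queue=[0,4,6]; order=1
step 2: dequeue 0; queue=[4,6,2,7,8]; order=1,0
step 3: dequeue 4; queue=[6,2,7,8]; order=1,0,4
step 4: dequeue 6; queue=[2,7,8,3,5]; order=1,0,4,6
step 5: dequeue 2; queue=[7,8,3,5]; order=1,0,4,6,2
step 6: dequeue 7; queue=[8,3,5]; order=1,0,4,6,2,7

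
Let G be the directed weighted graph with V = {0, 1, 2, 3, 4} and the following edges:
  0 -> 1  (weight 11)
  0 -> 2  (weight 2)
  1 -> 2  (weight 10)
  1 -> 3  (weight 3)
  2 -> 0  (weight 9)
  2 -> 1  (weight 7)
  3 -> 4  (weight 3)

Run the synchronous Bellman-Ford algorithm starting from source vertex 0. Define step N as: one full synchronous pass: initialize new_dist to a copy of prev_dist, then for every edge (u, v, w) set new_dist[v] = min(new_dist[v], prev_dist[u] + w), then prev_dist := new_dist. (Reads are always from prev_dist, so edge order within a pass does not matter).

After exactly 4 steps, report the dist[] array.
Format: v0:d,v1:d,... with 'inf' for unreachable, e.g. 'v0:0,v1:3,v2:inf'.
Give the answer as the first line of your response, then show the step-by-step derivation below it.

v0:0,v1:9,v2:2,v3:12,v4:15

step 1: dist = v0:0,v1:11,v2:2,v3:inf,v4:inf
step 2: dist = v0:0,v1:9,v2:2,v3:14,v4:inf
step 3: dist = v0:0,v1:9,v2:2,v3:12,v4:17
step 4: dist = v0:0,v1:9,v2:2,v3:12,v4:15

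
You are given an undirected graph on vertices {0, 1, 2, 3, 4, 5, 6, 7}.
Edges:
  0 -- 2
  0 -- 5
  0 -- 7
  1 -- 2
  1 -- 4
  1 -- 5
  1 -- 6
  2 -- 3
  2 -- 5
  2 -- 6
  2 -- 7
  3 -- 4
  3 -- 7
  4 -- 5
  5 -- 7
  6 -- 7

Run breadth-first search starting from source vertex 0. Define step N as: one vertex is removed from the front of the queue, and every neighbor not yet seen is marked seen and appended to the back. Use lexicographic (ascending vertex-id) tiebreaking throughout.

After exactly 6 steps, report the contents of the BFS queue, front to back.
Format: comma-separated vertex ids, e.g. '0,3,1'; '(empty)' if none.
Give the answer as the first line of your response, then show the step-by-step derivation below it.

6,4

step 1: dequeue 0; queue=[2,5,7]; order=0
step 2: dequeue 2; queue=[5,7,1,3,6]; order=0,2
step 3: dequeue 5; queue=[7,1,3,6,4]; order=0,2,5
step 4: dequeue 7; queue=[1,3,6,4]; order=0,2,5,7
step 5: dequeue 1; queue=[3,6,4]; order=0,2,5,7,1
step 6: dequeue 3; queue=[6,4]; order=0,2,5,7,1,3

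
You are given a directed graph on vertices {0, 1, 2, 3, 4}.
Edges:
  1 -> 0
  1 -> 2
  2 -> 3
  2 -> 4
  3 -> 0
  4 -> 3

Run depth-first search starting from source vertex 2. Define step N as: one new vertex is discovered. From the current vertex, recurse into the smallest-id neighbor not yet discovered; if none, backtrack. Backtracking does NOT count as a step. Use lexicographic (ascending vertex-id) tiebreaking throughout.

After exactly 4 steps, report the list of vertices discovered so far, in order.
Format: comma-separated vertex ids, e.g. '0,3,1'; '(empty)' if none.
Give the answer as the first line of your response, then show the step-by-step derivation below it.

2,3,0,4

step 1: discover 2; path=2; order=2
step 2: discover 3; path=2>3; order=2,3
step 3: discover 0; path=2>3>0; order=2,3,0
step 4: discover 4; path=2>4; order=2,3,0,4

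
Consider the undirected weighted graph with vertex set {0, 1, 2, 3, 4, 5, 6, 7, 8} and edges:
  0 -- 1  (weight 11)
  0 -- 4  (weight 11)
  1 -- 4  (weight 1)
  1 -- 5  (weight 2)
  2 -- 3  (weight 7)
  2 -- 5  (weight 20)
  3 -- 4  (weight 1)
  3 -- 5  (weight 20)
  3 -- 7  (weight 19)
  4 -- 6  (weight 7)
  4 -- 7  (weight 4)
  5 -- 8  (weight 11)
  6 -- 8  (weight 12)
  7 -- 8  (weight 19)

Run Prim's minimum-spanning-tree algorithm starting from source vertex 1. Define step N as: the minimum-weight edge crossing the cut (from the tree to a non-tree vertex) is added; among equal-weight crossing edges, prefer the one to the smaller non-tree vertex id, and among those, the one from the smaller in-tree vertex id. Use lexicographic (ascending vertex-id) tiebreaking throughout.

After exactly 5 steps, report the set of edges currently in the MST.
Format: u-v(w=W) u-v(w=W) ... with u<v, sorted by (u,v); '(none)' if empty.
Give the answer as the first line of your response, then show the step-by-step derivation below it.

1-4(w=1) 1-5(w=2) 2-3(w=7) 3-4(w=1) 4-7(w=4)

step 1: add edge 1-4 (w=1); MST = {1-4(w=1)}
step 2: add edge 3-4 (w=1); MST = {1-4(w=1) 3-4(w=1)}
step 3: add edge 1-5 (w=2); MST = {1-4(w=1) 1-5(w=2) 3-4(w=1)}
step 4: add edge 4-7 (w=4); MST = {1-4(w=1) 1-5(w=2) 3-4(w=1) 4-7(w=4)}
step 5: add edge 2-3 (w=7); MST = {1-4(w=1) 1-5(w=2) 2-3(w=7) 3-4(w=1) 4-7(w=4)}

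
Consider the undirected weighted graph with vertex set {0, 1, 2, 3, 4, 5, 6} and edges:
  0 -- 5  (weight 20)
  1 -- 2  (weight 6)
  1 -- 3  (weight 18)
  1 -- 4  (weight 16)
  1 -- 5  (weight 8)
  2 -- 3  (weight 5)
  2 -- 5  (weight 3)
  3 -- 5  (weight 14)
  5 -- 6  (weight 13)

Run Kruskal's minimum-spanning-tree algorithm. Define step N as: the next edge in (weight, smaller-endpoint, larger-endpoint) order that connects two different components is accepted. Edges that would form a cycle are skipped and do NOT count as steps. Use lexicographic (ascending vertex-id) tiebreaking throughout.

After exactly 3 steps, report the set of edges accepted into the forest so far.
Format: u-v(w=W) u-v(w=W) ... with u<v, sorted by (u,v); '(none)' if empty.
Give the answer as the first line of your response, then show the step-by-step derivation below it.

1-2(w=6) 2-3(w=5) 2-5(w=3)

step 1: add edge 2-5 (w=3); MST = {2-5(w=3)}
step 2: add edge 2-3 (w=5); MST = {2-3(w=5) 2-5(w=3)}
step 3: add edge 1-2 (w=6); MST = {1-2(w=6) 2-3(w=5) 2-5(w=3)}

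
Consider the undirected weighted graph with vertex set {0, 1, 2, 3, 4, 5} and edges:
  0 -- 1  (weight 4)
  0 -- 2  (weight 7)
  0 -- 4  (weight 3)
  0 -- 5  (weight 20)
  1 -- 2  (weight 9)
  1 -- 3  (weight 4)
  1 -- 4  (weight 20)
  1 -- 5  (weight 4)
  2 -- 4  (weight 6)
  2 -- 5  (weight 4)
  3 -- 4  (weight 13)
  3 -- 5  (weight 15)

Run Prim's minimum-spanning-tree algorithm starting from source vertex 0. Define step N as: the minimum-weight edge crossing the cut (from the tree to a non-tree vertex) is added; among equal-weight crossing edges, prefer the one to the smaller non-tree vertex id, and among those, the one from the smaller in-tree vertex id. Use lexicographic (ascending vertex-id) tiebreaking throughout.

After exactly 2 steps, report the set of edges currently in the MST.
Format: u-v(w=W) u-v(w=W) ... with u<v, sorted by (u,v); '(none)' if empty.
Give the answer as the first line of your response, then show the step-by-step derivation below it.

0-1(w=4) 0-4(w=3)

step 1: add edge 0-4 (w=3); MST = {0-4(w=3)}
step 2: add edge 0-1 (w=4); MST = {0-1(w=4) 0-4(w=3)}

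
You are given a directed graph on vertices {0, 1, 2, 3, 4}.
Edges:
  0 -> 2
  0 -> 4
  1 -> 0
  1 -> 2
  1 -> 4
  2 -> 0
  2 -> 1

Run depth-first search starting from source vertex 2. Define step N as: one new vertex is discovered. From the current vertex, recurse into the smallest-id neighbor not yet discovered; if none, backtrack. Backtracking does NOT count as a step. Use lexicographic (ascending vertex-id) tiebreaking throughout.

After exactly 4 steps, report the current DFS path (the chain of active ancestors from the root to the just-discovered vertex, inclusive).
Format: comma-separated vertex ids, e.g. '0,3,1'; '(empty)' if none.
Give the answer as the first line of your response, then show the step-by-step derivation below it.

2,1

step 1: discover 2; path=2; order=2
step 2: discover 0; path=2>0; order=2,0
step 3: discover 4; path=2>0>4; order=2,0,4
step 4: discover 1; path=2>1; order=2,0,4,1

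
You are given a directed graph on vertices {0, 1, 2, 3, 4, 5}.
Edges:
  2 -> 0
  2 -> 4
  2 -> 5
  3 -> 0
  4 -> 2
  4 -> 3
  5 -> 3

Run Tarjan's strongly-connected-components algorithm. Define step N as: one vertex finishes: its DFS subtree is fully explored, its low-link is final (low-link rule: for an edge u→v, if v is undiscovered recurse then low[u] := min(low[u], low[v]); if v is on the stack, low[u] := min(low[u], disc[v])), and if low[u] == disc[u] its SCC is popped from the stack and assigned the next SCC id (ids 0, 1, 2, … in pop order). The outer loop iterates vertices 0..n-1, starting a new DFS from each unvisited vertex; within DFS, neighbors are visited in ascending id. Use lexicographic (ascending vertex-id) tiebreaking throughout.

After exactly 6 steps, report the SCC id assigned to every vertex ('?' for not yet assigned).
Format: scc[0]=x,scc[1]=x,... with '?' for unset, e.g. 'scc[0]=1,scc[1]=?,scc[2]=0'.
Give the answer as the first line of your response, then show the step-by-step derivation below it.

scc[0]=0,scc[1]=1,scc[2]=4,scc[3]=2,scc[4]=4,scc[5]=3

step 1: low=(low[0]=0,low[1]=?,low[2]=?,low[3]=?,low[4]=?,low[5]=?); scc=(scc[0]=0,scc[1]=?,scc[2]=?,scc[3]=?,scc[4]=?,scc[5]=?)
step 2: low=(low[0]=0,low[1]=1,low[2]=?,low[3]=?,low[4]=?,low[5]=?); scc=(scc[0]=0,scc[1]=1,scc[2]=?,scc[3]=?,scc[4]=?,scc[5]=?)
step 3: low=(low[0]=0,low[1]=1,low[2]=2,low[3]=4,low[4]=2,low[5]=?); scc=(scc[0]=0,scc[1]=1,scc[2]=?,scc[3]=2,scc[4]=?,scc[5]=?)
step 4: low=(low[0]=0,low[1]=1,low[2]=2,low[3]=4,low[4]=2,low[5]=?); scc=(scc[0]=0,scc[1]=1,scc[2]=?,scc[3]=2,scc[4]=?,scc[5]=?)
step 5: low=(low[0]=0,low[1]=1,low[2]=2,low[3]=4,low[4]=2,low[5]=5); scc=(scc[0]=0,scc[1]=1,scc[2]=?,scc[3]=2,scc[4]=?,scc[5]=3)
step 6: low=(low[0]=0,low[1]=1,low[2]=2,low[3]=4,low[4]=2,low[5]=5); scc=(scc[0]=0,scc[1]=1,scc[2]=4,scc[3]=2,scc[4]=4,scc[5]=3)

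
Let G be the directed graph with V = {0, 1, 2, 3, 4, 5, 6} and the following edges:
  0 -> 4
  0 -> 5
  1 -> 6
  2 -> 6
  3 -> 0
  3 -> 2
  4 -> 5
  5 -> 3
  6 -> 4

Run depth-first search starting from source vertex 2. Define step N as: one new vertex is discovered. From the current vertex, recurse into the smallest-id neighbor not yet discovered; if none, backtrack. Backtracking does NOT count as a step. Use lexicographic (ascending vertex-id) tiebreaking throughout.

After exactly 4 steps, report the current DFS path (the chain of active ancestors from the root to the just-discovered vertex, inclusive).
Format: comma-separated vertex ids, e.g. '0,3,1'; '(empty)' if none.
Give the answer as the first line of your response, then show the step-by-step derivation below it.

2,6,4,5

step 1: discover 2; path=2; order=2
step 2: discover 6; path=2>6; order=2,6
step 3: discover 4; path=2>6>4; order=2,6,4
step 4: discover 5; path=2>6>4>5; order=2,6,4,5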